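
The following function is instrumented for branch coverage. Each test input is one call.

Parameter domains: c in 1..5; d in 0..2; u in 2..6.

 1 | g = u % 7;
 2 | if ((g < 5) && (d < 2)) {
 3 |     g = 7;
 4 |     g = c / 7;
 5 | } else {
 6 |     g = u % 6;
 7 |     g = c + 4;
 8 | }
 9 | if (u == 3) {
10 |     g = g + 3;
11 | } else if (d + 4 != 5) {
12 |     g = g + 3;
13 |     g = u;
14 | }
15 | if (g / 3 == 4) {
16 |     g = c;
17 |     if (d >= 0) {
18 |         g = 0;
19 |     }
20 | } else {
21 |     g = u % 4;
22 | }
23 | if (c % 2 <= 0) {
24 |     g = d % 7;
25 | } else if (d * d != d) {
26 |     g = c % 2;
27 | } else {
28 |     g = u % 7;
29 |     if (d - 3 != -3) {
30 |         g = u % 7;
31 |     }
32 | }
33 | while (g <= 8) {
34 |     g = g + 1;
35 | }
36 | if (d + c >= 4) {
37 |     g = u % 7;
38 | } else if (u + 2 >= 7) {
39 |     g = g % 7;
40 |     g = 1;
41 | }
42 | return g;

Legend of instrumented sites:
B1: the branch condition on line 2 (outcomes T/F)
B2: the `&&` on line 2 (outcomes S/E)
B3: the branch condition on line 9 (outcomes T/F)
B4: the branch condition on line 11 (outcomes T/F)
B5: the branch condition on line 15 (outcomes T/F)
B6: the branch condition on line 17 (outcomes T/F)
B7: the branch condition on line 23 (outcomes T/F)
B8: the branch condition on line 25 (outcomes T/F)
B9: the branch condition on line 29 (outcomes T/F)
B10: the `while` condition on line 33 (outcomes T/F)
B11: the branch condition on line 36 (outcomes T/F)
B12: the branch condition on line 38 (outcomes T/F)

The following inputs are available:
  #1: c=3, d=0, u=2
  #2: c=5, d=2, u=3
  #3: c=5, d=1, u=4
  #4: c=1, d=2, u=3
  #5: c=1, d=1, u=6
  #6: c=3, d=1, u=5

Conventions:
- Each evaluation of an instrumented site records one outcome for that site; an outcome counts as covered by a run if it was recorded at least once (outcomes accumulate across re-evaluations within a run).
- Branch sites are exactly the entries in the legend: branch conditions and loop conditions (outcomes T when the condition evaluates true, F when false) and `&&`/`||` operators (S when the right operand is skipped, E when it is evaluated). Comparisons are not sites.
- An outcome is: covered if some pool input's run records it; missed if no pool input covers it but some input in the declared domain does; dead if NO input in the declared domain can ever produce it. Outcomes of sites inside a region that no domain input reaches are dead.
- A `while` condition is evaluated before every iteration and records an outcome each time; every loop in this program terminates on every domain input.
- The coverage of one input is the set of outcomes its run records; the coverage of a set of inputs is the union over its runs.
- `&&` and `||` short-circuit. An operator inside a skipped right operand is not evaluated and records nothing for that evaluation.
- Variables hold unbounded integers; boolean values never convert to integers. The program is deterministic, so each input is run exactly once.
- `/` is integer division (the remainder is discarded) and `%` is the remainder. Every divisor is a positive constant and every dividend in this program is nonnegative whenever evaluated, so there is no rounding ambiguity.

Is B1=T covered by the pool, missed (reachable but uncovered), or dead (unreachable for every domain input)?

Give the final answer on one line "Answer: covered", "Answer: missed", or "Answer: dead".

B1=T is recorded by pool input(s) 1, 3 -> covered

Answer: covered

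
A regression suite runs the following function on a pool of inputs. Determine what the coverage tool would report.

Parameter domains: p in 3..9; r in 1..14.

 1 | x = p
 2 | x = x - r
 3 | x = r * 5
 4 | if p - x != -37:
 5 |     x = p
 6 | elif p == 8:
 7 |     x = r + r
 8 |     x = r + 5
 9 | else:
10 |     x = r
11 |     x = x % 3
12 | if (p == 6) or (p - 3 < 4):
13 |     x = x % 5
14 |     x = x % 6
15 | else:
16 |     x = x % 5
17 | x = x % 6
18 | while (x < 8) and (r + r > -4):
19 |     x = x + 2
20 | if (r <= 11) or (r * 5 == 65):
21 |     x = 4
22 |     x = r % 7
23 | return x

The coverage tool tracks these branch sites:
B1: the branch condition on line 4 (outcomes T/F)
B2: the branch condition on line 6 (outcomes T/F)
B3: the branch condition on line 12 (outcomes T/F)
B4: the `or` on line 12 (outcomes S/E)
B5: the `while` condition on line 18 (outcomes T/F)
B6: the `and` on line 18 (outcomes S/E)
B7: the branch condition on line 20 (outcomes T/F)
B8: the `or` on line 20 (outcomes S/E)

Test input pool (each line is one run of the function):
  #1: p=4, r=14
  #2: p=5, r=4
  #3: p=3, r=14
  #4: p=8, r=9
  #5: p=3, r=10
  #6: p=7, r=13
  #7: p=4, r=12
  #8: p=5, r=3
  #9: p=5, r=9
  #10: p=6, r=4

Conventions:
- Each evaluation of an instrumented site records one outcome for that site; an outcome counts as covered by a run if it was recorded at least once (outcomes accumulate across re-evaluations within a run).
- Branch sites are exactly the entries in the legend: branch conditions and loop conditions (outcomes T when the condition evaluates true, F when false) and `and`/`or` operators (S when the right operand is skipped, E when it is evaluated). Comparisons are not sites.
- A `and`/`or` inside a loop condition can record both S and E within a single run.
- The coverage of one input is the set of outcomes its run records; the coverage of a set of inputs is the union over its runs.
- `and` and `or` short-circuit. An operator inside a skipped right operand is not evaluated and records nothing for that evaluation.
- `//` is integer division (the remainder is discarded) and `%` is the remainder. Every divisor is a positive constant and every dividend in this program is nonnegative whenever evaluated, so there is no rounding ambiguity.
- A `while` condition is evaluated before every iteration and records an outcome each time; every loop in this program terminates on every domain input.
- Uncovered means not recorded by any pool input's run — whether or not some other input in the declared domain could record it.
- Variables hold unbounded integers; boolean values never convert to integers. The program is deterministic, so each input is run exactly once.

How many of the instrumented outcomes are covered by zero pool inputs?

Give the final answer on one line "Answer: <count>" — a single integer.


run #1 (p=4, r=14) records B1=T, B3=T, B4=E, B5=T, B5=F, B6=S, B6=E, B7=F, B8=E
run #2 (p=5, r=4) records B1=T, B3=T, B4=E, B5=T, B5=F, B6=S, B6=E, B7=T, B8=S
run #3 (p=3, r=14) records B1=T, B3=T, B4=E, B5=T, B5=F, B6=S, B6=E, B7=F, B8=E
run #4 (p=8, r=9) records B1=F, B2=T, B3=F, B4=E, B5=T, B5=F, B6=S, B6=E, B7=T, B8=S
run #5 (p=3, r=10) records B1=T, B3=T, B4=E, B5=T, B5=F, B6=S, B6=E, B7=T, B8=S
run #6 (p=7, r=13) records B1=T, B3=F, B4=E, B5=T, B5=F, B6=S, B6=E, B7=T, B8=E
run #7 (p=4, r=12) records B1=T, B3=T, B4=E, B5=T, B5=F, B6=S, B6=E, B7=F, B8=E
run #8 (p=5, r=3) records B1=T, B3=T, B4=E, B5=T, B5=F, B6=S, B6=E, B7=T, B8=S
run #9 (p=5, r=9) records B1=T, B3=T, B4=E, B5=T, B5=F, B6=S, B6=E, B7=T, B8=S
run #10 (p=6, r=4) records B1=T, B3=T, B4=S, B5=T, B5=F, B6=S, B6=E, B7=T, B8=S
union over the pool: B1=T, B1=F, B2=T, B3=T, B3=F, B4=S, B4=E, B5=T, B5=F, B6=S, B6=E, B7=T, B7=F, B8=S, B8=E
uncovered (1 of 16): B2=F
Answer: 1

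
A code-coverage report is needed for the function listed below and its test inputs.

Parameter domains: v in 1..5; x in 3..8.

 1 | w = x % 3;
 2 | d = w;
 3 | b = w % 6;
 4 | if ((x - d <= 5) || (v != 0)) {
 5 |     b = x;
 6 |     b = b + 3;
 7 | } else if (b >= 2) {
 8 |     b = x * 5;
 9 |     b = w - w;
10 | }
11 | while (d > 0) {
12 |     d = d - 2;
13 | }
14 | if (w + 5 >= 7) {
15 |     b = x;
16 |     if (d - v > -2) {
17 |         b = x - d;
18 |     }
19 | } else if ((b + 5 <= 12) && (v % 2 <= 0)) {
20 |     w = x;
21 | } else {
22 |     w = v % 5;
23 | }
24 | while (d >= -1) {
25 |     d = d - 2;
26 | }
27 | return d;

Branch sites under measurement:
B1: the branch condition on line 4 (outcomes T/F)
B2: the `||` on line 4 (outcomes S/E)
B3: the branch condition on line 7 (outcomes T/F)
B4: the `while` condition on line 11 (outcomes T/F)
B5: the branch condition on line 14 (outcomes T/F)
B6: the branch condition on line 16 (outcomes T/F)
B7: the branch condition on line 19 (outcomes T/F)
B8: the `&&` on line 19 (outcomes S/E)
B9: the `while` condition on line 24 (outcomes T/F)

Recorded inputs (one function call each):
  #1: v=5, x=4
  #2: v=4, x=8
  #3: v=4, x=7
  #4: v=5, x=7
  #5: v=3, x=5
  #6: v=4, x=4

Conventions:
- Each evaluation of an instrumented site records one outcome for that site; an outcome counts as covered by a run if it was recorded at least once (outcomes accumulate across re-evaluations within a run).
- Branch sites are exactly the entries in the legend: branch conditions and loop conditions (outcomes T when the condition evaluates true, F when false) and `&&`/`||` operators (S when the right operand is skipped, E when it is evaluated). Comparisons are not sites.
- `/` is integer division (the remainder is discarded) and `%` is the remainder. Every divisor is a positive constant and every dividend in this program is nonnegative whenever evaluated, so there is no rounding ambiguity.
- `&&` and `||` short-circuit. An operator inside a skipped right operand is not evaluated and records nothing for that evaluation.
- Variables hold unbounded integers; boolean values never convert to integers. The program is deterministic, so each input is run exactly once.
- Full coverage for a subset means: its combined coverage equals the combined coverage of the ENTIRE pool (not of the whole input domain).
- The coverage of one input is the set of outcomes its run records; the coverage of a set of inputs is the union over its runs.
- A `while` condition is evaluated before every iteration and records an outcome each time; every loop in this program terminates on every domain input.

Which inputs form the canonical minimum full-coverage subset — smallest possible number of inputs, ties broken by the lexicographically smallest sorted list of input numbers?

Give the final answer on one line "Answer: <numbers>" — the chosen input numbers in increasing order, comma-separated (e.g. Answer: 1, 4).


run #1 (v=5, x=4) records B1=T, B2=S, B4=T, B4=F, B5=F, B7=F, B8=E, B9=T, B9=F
run #2 (v=4, x=8) records B1=T, B2=E, B4=T, B4=F, B5=T, B6=F, B9=T, B9=F
run #3 (v=4, x=7) records B1=T, B2=E, B4=T, B4=F, B5=F, B7=F, B8=S, B9=T, B9=F
run #4 (v=5, x=7) records B1=T, B2=E, B4=T, B4=F, B5=F, B7=F, B8=S, B9=T, B9=F
run #5 (v=3, x=5) records B1=T, B2=S, B4=T, B4=F, B5=T, B6=F, B9=T, B9=F
run #6 (v=4, x=4) records B1=T, B2=S, B4=T, B4=F, B5=F, B7=T, B8=E, B9=T, B9=F
union over all inputs: B1=T, B2=S, B2=E, B4=T, B4=F, B5=T, B5=F, B6=F, B7=T, B7=F, B8=S, B8=E, B9=T, B9=F (14 outcomes)
every size-1 subset falls short of the 14 outcomes (best: 9/14)
every size-2 subset falls short of the 14 outcomes (best: 12/14)
the canonical winner is {2, 3, 6}: size 3, full 14-outcome coverage, earliest index list among size-3 covers
Answer: 2, 3, 6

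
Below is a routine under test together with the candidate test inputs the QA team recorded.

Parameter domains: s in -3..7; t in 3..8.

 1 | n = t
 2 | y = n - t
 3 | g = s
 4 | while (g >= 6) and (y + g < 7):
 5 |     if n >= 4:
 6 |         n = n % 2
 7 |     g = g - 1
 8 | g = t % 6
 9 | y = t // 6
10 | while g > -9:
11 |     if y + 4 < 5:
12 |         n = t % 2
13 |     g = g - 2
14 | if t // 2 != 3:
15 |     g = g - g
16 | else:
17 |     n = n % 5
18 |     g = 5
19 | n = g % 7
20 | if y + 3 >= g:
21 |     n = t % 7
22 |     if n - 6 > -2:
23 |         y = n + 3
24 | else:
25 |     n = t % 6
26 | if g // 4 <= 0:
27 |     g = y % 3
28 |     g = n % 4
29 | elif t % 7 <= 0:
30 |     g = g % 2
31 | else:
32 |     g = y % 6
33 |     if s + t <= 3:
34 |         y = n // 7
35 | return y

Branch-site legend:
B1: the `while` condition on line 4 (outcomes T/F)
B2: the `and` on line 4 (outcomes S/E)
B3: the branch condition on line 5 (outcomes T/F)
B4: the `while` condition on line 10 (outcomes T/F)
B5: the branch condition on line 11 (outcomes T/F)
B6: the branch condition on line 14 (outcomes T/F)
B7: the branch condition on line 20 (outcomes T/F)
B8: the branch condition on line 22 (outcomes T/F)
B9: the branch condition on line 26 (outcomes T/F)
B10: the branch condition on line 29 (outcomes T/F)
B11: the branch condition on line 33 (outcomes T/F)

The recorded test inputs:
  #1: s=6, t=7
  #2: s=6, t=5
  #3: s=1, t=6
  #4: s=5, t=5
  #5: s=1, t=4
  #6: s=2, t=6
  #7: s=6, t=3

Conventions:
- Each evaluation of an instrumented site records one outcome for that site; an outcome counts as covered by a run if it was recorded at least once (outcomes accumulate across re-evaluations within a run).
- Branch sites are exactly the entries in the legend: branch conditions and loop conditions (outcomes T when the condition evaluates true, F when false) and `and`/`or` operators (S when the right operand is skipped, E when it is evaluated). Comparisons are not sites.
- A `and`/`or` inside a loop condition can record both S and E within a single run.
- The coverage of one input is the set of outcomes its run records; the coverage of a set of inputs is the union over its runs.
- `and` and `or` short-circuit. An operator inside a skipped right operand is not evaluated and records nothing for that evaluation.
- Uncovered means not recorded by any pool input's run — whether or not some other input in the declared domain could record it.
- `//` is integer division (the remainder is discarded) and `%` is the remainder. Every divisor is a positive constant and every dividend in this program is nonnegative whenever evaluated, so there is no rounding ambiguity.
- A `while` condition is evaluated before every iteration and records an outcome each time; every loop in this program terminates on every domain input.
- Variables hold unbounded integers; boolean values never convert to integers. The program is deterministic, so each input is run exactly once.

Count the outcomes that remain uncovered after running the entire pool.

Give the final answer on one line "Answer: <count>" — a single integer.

#1 (s=6, t=7) -> covered: B1=T, B1=F, B2=S, B2=E, B3=T, B4=T, B4=F, B5=F, B6=F, B7=F, B9=F, B10=T
#2 (s=6, t=5) -> covered: B1=T, B1=F, B2=S, B2=E, B3=T, B4=T, B4=F, B5=T, B6=T, B7=T, B8=T, B9=T
#3 (s=1, t=6) -> covered: B1=F, B2=S, B4=T, B4=F, B5=F, B6=F, B7=F, B9=F, B10=F, B11=F
#4 (s=5, t=5) -> covered: B1=F, B2=S, B4=T, B4=F, B5=T, B6=T, B7=T, B8=T, B9=T
#5 (s=1, t=4) -> covered: B1=F, B2=S, B4=T, B4=F, B5=T, B6=T, B7=T, B8=F, B9=T
#6 (s=2, t=6) -> covered: B1=F, B2=S, B4=T, B4=F, B5=F, B6=F, B7=F, B9=F, B10=F, B11=F
#7 (s=6, t=3) -> covered: B1=T, B1=F, B2=S, B2=E, B3=F, B4=T, B4=F, B5=T, B6=T, B7=T, B8=F, B9=T
union over the pool: B1=T, B1=F, B2=S, B2=E, B3=T, B3=F, B4=T, B4=F, B5=T, B5=F, B6=T, B6=F, B7=T, B7=F, B8=T, B8=F, B9=T, B9=F, B10=T, B10=F, B11=F
uncovered (1 of 22): B11=T

Answer: 1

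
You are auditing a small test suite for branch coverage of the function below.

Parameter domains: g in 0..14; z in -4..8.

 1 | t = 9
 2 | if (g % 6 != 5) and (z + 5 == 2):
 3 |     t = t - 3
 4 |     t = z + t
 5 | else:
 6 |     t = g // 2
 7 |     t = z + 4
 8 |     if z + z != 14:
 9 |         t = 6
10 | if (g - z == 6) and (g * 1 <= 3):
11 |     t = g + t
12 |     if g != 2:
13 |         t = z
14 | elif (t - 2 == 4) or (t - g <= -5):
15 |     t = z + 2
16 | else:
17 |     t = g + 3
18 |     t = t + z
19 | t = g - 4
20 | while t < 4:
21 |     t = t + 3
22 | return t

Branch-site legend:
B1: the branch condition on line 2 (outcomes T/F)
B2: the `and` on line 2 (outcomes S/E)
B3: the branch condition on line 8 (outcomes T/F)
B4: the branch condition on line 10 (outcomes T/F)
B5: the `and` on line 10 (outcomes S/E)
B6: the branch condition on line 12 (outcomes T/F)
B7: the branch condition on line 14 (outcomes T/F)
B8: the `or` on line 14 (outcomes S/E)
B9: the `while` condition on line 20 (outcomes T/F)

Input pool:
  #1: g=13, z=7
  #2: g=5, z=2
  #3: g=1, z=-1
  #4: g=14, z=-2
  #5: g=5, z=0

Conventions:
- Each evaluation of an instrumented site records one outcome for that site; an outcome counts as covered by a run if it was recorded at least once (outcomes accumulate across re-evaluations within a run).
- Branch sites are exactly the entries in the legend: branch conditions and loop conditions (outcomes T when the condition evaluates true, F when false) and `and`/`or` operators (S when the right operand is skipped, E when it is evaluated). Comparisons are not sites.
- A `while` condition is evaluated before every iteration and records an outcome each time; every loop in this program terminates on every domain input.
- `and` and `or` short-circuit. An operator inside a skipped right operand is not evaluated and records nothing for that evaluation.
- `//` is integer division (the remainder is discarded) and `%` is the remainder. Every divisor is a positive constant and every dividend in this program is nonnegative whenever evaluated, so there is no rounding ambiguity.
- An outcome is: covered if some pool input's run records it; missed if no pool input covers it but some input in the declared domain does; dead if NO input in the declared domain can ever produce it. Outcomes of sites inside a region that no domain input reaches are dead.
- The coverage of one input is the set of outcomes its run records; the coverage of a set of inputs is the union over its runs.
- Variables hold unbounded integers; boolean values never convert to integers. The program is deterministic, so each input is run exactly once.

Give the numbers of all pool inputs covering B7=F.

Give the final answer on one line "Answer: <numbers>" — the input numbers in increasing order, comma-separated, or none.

input #1 (g=13, z=7): records B7=F
input #2 (g=5, z=2): does not record B7=F
input #3 (g=1, z=-1): does not record B7=F
input #4 (g=14, z=-2): does not record B7=F
input #5 (g=5, z=0): does not record B7=F

Answer: 1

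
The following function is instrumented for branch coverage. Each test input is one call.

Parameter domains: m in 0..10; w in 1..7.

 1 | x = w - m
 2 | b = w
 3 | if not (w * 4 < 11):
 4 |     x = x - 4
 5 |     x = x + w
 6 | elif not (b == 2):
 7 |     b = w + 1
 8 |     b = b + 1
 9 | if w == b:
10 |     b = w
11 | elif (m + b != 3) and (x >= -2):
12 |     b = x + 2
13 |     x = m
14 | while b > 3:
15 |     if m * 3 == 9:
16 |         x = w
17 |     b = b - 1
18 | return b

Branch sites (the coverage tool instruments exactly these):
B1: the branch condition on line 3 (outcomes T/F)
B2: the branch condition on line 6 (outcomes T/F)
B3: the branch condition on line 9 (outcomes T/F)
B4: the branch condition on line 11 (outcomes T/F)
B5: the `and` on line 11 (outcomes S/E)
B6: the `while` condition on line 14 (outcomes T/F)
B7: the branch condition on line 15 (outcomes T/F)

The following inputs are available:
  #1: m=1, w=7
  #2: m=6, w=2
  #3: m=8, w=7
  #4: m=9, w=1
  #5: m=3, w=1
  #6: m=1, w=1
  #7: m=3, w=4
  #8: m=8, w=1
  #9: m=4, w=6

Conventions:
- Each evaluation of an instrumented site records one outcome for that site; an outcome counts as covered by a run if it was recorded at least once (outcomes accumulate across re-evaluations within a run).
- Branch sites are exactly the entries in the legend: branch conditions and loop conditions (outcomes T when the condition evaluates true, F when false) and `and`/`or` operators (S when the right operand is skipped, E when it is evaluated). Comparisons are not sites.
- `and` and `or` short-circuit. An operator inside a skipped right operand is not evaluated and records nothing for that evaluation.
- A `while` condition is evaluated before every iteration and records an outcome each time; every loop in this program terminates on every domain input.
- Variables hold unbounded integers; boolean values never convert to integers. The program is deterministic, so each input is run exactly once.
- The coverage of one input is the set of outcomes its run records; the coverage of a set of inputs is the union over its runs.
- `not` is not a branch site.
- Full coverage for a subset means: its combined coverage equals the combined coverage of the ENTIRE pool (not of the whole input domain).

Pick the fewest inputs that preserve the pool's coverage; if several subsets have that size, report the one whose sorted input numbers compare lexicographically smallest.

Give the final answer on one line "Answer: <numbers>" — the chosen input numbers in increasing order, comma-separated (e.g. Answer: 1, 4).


test 1 (m=1, w=7) fires B1->T, B3->T, B6->T, B7->F, B6->T, B7->F, B6->T, B7->F, B6->T, B7->F, B6->F; hits B1=T, B3=T, B6=T, B6=F, B7=F
test 2 (m=6, w=2) fires B1->F, B2->F, B3->T, B6->F; hits B1=F, B2=F, B3=T, B6=F
test 3 (m=8, w=7) fires B1->T, B3->T, B6->T, B7->F, B6->T, B7->F, B6->T, B7->F, B6->T, B7->F, B6->F; hits B1=T, B3=T, B6=T, B6=F, B7=F
test 4 (m=9, w=1) fires B1->F, B2->T, B3->F, B5->E, B4->F, B6->F; hits B1=F, B2=T, B3=F, B4=F, B5=E, B6=F
test 5 (m=3, w=1) fires B1->F, B2->T, B3->F, B5->E, B4->T, B6->F; hits B1=F, B2=T, B3=F, B4=T, B5=E, B6=F
test 6 (m=1, w=1) fires B1->F, B2->T, B3->F, B5->E, B4->T, B6->F; hits B1=F, B2=T, B3=F, B4=T, B5=E, B6=F
test 7 (m=3, w=4) fires B1->T, B3->T, B6->T, B7->T, B6->F; hits B1=T, B3=T, B6=T, B6=F, B7=T
test 8 (m=8, w=1) fires B1->F, B2->T, B3->F, B5->E, B4->F, B6->F; hits B1=F, B2=T, B3=F, B4=F, B5=E, B6=F
test 9 (m=4, w=6) fires B1->T, B3->T, B6->T, B7->F, B6->T, B7->F, B6->T, B7->F, B6->F; hits B1=T, B3=T, B6=T, B6=F, B7=F
together the pool reaches 13 outcomes: B1=T, B1=F, B2=T, B2=F, B3=T, B3=F, B4=T, B4=F, B5=E, B6=T, B6=F, B7=T, B7=F
no size-1 subset reaches all 13 outcomes (best union: 6/13)
no size-2 subset reaches all 13 outcomes (best union: 10/13)
no size-3 subset reaches all 13 outcomes (best union: 11/13)
no size-4 subset reaches all 13 outcomes (best union: 12/13)
size 5: inputs {1, 2, 4, 5, 7} cover all 13 outcomes, and no lexicographically smaller subset of this size does
Answer: 1, 2, 4, 5, 7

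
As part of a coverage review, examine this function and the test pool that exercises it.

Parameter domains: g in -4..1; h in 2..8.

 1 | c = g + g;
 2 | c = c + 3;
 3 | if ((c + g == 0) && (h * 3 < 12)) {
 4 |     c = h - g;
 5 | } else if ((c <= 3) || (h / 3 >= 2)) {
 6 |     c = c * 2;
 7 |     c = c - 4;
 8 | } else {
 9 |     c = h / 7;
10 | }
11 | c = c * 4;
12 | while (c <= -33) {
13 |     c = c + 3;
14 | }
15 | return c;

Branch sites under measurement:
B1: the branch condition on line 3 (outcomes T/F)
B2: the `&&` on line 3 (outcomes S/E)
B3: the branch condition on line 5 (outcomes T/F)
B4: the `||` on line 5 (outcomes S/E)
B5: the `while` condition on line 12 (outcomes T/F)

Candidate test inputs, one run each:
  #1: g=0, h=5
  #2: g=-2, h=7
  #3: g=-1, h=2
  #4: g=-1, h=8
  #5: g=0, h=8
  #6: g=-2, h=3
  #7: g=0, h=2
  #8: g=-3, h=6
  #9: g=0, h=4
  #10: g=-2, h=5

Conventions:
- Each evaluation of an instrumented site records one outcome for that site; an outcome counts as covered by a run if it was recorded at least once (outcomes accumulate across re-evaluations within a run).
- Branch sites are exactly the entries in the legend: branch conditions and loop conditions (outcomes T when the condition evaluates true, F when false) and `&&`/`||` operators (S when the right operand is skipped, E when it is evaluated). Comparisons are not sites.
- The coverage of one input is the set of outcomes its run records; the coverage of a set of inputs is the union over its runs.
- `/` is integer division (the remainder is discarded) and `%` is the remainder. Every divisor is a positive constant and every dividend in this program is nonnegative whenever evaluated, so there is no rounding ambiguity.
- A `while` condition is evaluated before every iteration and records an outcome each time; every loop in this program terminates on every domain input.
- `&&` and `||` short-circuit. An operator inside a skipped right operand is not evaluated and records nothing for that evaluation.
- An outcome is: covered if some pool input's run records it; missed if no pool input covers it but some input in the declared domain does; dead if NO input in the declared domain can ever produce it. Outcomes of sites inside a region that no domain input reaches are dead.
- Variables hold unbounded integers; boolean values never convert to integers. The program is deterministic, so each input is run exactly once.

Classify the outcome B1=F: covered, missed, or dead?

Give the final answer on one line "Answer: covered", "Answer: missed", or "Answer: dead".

B1=F is recorded by pool input(s) 1, 2, 4, 5, 6, 7, 8, 9, 10 -> covered

Answer: covered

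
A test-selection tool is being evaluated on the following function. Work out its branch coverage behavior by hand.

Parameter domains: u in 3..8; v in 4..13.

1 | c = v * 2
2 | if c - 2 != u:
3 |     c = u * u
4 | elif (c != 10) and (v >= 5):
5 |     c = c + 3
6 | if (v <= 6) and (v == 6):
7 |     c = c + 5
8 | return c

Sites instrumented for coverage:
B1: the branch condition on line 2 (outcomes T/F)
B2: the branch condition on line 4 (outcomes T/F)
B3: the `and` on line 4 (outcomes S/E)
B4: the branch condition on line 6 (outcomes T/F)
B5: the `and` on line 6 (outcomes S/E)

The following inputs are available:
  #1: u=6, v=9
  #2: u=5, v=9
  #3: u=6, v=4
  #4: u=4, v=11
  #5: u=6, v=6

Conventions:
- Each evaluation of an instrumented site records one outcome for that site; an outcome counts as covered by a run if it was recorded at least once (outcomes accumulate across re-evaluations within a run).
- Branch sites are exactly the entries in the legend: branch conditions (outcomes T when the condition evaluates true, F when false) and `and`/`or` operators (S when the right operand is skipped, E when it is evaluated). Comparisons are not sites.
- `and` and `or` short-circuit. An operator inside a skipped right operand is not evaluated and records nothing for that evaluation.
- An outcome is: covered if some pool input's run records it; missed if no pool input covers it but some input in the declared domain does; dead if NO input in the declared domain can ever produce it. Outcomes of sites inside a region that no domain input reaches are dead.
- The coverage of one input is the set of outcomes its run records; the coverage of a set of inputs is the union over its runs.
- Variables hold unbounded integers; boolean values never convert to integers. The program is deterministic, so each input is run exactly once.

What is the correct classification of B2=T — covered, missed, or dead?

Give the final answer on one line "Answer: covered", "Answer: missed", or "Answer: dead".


no pool input records B2=T
checking all 60 inputs in the declared domain: B2=T is never recorded -> dead
Answer: dead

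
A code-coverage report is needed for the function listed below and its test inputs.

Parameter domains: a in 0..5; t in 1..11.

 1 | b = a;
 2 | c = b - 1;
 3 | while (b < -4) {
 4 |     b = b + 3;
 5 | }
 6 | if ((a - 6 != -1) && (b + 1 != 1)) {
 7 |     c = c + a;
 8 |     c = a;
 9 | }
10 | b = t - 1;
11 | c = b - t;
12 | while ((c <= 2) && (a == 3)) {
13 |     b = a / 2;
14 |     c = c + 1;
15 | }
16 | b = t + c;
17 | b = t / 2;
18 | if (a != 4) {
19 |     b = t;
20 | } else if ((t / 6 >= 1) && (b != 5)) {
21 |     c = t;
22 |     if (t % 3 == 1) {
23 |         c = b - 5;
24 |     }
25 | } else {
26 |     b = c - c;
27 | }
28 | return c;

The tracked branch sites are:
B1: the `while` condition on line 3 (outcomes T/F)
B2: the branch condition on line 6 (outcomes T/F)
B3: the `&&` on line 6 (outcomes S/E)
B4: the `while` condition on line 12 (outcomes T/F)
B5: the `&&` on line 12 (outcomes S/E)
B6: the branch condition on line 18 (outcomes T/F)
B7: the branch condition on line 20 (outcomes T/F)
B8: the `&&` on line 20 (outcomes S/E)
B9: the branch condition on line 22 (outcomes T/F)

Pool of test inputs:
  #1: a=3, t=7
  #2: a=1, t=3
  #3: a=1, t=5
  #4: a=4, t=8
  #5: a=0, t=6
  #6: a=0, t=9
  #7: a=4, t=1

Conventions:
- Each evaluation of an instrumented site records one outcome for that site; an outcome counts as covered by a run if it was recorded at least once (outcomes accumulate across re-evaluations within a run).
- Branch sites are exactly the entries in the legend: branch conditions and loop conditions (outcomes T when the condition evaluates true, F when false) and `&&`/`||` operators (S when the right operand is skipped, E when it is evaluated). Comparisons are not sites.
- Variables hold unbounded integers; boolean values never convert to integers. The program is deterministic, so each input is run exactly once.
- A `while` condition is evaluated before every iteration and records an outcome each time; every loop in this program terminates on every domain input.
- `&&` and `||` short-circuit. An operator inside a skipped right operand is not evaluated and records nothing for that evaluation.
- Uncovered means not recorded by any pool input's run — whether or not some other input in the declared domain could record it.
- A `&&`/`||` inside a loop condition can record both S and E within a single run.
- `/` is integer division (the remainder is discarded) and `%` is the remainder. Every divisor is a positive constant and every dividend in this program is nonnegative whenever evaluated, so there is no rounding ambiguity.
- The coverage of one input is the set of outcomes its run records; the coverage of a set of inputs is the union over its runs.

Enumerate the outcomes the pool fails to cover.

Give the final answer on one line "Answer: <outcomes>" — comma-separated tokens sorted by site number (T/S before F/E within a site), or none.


input #1, a=3, t=7: outcomes B1=F, B2=T, B3=E, B4=T, B4=F, B5=S, B5=E, B6=T
input #2, a=1, t=3: outcomes B1=F, B2=T, B3=E, B4=F, B5=E, B6=T
input #3, a=1, t=5: outcomes B1=F, B2=T, B3=E, B4=F, B5=E, B6=T
input #4, a=4, t=8: outcomes B1=F, B2=T, B3=E, B4=F, B5=E, B6=F, B7=T, B8=E, B9=F
input #5, a=0, t=6: outcomes B1=F, B2=F, B3=E, B4=F, B5=E, B6=T
input #6, a=0, t=9: outcomes B1=F, B2=F, B3=E, B4=F, B5=E, B6=T
input #7, a=4, t=1: outcomes B1=F, B2=T, B3=E, B4=F, B5=E, B6=F, B7=F, B8=S
union over the pool: B1=F, B2=T, B2=F, B3=E, B4=T, B4=F, B5=S, B5=E, B6=T, B6=F, B7=T, B7=F, B8=S, B8=E, B9=F
uncovered (3 of 18): B1=T, B3=S, B9=T
Answer: B1=T, B3=S, B9=T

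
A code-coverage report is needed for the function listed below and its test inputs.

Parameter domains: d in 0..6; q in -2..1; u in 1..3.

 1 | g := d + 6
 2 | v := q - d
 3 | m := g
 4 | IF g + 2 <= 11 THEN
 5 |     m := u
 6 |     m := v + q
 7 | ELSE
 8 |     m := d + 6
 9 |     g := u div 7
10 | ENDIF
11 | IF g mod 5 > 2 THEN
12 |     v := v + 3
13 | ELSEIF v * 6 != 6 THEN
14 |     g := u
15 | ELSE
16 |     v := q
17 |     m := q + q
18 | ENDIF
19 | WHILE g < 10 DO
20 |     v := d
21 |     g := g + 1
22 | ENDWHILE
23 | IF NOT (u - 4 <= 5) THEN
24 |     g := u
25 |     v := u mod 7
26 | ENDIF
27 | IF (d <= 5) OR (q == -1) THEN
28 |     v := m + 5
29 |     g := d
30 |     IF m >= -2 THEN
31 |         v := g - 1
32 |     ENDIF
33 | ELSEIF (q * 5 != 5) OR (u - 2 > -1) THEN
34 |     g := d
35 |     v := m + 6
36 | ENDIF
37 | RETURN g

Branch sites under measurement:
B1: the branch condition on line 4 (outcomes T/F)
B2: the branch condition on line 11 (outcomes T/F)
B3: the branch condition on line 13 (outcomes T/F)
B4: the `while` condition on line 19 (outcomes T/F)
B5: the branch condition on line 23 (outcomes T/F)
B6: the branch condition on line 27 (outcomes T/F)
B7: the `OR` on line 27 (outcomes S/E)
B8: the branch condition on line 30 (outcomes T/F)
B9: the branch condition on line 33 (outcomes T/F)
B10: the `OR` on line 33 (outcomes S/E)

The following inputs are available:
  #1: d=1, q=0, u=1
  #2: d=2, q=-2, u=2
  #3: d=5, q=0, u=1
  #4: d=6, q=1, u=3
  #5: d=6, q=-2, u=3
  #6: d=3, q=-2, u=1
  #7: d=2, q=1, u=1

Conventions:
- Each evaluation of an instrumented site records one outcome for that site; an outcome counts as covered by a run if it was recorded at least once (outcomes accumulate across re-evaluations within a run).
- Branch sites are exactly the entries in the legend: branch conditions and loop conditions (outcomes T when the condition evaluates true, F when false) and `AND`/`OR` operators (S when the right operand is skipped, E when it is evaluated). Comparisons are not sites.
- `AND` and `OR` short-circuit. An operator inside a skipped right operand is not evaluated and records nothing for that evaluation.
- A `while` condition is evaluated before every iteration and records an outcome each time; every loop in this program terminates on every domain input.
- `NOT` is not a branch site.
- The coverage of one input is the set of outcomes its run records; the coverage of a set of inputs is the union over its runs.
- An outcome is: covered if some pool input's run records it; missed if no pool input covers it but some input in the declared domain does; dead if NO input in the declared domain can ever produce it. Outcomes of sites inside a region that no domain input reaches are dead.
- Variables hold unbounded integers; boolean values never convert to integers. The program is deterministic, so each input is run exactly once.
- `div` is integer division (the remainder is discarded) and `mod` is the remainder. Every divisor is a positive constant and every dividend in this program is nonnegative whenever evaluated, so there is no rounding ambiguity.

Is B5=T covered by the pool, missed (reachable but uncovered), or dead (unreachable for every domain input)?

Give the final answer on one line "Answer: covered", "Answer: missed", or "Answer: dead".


no pool input records B5=T
checking all 84 inputs in the declared domain: B5=T is never recorded -> dead
Answer: dead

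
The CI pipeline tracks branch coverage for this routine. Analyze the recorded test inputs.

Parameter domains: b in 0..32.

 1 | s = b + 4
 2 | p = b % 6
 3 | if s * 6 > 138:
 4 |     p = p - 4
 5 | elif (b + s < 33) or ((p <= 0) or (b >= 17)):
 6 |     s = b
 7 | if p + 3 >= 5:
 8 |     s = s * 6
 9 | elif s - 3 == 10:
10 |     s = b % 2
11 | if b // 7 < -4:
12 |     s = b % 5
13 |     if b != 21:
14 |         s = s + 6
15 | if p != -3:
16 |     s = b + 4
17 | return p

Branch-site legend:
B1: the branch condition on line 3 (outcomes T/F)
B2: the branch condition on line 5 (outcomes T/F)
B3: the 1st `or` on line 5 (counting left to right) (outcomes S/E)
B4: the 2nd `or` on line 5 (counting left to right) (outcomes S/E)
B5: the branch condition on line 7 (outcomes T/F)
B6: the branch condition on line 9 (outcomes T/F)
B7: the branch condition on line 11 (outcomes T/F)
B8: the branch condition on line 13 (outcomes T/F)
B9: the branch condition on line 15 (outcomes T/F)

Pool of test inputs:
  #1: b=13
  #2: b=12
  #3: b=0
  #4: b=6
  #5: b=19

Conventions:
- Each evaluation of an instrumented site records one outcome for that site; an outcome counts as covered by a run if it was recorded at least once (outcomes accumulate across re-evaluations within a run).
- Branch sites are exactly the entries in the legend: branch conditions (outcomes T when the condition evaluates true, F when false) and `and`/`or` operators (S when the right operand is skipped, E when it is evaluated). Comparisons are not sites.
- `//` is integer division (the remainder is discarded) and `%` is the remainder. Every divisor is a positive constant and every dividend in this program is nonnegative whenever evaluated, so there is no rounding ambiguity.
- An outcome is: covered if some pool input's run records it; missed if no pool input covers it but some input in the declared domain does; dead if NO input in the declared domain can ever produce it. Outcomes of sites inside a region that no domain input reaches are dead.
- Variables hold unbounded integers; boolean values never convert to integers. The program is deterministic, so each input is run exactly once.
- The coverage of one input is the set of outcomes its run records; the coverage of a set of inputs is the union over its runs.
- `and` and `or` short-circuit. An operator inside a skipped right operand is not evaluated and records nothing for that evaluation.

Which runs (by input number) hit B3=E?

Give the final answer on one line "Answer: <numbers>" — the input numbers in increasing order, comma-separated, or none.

input #1 (b=13): never hits B3=E
input #2 (b=12): never hits B3=E
input #3 (b=0): never hits B3=E
input #4 (b=6): never hits B3=E
input #5 (b=19): hits B3=E

Answer: 5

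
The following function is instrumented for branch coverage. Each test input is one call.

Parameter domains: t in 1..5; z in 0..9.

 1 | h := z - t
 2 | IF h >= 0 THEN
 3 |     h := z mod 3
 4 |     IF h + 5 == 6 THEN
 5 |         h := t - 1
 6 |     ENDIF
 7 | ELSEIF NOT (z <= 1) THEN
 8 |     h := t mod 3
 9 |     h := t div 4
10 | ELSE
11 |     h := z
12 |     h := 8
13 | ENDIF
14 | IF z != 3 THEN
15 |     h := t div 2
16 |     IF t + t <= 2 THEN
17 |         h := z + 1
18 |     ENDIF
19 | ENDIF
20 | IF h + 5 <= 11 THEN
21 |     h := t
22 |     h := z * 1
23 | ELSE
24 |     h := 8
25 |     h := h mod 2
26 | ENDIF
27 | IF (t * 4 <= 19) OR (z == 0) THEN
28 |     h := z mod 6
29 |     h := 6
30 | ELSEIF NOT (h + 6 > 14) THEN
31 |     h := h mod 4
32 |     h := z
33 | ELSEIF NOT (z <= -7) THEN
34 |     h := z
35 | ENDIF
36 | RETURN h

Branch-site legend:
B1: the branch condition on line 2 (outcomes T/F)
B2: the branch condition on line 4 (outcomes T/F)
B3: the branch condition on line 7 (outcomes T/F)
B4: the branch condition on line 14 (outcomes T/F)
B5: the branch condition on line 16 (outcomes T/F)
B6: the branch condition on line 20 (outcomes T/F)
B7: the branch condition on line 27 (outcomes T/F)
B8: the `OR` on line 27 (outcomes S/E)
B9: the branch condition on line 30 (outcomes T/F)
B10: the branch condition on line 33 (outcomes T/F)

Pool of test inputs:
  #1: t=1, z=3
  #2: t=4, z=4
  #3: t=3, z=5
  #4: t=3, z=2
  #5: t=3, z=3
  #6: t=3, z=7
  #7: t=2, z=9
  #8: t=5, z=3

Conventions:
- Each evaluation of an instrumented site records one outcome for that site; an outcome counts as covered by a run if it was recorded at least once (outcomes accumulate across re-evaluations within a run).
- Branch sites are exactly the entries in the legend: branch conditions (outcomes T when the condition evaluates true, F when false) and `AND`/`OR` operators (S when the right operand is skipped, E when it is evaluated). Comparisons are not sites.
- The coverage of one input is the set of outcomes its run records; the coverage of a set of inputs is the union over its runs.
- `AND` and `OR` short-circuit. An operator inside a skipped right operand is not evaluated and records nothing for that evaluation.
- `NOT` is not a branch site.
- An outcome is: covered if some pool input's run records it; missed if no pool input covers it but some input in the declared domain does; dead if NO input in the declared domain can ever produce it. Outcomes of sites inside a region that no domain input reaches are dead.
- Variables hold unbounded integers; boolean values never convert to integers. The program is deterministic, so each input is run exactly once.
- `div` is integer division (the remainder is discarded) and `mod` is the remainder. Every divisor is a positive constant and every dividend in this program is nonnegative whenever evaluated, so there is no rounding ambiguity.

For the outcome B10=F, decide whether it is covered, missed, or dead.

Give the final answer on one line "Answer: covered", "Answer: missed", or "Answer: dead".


no pool input records B10=F
checking all 50 inputs in the declared domain: B10=F is never recorded -> dead
Answer: dead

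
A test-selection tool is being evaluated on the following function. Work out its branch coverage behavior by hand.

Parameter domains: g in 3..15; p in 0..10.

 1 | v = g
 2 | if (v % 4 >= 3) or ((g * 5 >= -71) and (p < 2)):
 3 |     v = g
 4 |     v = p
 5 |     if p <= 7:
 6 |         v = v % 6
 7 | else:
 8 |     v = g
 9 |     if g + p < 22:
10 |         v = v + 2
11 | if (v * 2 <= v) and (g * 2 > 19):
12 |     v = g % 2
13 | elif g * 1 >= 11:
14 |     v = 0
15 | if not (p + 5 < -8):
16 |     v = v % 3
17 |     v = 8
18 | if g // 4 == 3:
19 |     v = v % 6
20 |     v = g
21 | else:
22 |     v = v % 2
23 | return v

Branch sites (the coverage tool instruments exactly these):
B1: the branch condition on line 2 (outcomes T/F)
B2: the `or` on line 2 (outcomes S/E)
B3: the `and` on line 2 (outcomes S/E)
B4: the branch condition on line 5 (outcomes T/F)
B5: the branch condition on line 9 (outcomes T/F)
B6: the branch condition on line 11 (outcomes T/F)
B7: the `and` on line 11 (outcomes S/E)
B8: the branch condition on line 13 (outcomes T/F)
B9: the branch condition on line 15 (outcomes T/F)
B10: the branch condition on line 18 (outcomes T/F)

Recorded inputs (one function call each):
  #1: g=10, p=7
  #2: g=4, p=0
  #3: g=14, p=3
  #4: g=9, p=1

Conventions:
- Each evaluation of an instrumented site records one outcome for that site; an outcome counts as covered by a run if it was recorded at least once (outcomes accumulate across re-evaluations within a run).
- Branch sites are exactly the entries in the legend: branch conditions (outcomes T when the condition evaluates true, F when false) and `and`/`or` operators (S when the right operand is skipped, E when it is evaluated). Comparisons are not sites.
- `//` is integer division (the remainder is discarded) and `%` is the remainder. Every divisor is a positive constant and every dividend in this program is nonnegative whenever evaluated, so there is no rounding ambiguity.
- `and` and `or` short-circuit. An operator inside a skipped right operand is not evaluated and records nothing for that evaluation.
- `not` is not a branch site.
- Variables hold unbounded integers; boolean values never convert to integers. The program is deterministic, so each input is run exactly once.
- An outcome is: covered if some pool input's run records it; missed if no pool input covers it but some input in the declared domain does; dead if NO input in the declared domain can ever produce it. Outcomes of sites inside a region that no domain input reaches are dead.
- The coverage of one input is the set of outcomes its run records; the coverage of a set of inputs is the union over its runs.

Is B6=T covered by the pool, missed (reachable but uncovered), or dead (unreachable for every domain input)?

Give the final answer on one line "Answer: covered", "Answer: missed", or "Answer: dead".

no pool input records B6=T
but domain input (g=10, p=0) does record it -> reachable, so missed

Answer: missed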